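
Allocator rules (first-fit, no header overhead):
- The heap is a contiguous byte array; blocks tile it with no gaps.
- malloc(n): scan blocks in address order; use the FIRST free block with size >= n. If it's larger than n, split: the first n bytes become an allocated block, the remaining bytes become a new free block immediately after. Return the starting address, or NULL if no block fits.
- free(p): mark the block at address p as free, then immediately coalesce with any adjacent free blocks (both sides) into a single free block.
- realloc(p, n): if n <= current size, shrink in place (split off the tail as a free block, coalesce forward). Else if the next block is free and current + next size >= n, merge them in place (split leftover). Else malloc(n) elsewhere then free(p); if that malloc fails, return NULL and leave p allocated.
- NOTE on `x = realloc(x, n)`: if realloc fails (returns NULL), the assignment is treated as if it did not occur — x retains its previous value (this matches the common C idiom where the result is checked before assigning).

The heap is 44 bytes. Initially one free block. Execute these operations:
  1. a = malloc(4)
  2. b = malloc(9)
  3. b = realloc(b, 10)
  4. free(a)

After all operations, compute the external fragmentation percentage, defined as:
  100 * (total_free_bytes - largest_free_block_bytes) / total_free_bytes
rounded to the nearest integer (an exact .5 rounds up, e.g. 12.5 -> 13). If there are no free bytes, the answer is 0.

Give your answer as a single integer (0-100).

Op 1: a = malloc(4) -> a = 0; heap: [0-3 ALLOC][4-43 FREE]
Op 2: b = malloc(9) -> b = 4; heap: [0-3 ALLOC][4-12 ALLOC][13-43 FREE]
Op 3: b = realloc(b, 10) -> b = 4; heap: [0-3 ALLOC][4-13 ALLOC][14-43 FREE]
Op 4: free(a) -> (freed a); heap: [0-3 FREE][4-13 ALLOC][14-43 FREE]
Free blocks: [4 30] total_free=34 largest=30 -> 100*(34-30)/34 = 400/34 ≈ 11.765 -> rounds to 12

Answer: 12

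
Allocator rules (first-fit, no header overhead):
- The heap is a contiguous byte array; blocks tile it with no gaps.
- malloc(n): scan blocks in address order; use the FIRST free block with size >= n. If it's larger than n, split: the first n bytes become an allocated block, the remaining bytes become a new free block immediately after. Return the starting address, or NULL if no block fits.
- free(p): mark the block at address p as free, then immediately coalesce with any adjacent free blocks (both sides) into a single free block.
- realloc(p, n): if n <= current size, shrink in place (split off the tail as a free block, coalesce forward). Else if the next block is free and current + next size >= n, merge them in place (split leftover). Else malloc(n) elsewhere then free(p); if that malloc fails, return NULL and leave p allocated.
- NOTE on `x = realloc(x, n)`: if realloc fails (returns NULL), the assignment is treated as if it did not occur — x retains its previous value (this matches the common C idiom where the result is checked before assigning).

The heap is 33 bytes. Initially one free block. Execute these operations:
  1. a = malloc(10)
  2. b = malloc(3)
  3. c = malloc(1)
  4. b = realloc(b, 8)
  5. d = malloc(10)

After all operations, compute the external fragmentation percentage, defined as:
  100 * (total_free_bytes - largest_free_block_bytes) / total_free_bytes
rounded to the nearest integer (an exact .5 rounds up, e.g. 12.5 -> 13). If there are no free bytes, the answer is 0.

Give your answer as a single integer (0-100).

Op 1: a = malloc(10) -> a = 0; heap: [0-9 ALLOC][10-32 FREE]
Op 2: b = malloc(3) -> b = 10; heap: [0-9 ALLOC][10-12 ALLOC][13-32 FREE]
Op 3: c = malloc(1) -> c = 13; heap: [0-9 ALLOC][10-12 ALLOC][13-13 ALLOC][14-32 FREE]
Op 4: b = realloc(b, 8) -> b = 14; heap: [0-9 ALLOC][10-12 FREE][13-13 ALLOC][14-21 ALLOC][22-32 FREE]
Op 5: d = malloc(10) -> d = 22; heap: [0-9 ALLOC][10-12 FREE][13-13 ALLOC][14-21 ALLOC][22-31 ALLOC][32-32 FREE]
Free blocks: [3 1] total_free=4 largest=3 -> 100*(4-3)/4 = 100/4 = 25

Answer: 25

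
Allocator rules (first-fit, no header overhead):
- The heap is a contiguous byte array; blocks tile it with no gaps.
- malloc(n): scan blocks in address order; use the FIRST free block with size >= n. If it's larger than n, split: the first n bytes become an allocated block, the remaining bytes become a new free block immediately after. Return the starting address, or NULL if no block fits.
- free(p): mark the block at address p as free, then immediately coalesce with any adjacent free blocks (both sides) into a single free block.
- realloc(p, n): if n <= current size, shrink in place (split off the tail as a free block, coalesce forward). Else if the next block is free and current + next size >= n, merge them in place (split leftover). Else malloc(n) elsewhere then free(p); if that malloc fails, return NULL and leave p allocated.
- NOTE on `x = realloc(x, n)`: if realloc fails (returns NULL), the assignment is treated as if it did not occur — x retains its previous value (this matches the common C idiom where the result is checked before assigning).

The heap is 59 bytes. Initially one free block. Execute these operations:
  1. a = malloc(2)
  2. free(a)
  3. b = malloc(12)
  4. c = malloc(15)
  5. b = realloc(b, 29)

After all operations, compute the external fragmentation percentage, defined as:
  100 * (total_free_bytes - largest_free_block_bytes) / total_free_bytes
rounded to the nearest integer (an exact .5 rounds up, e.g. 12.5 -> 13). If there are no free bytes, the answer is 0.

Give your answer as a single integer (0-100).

Op 1: a = malloc(2) -> a = 0; heap: [0-1 ALLOC][2-58 FREE]
Op 2: free(a) -> (freed a); heap: [0-58 FREE]
Op 3: b = malloc(12) -> b = 0; heap: [0-11 ALLOC][12-58 FREE]
Op 4: c = malloc(15) -> c = 12; heap: [0-11 ALLOC][12-26 ALLOC][27-58 FREE]
Op 5: b = realloc(b, 29) -> b = 27; heap: [0-11 FREE][12-26 ALLOC][27-55 ALLOC][56-58 FREE]
Free blocks: [12 3] total_free=15 largest=12 -> 100*(15-12)/15 = 300/15 = 20

Answer: 20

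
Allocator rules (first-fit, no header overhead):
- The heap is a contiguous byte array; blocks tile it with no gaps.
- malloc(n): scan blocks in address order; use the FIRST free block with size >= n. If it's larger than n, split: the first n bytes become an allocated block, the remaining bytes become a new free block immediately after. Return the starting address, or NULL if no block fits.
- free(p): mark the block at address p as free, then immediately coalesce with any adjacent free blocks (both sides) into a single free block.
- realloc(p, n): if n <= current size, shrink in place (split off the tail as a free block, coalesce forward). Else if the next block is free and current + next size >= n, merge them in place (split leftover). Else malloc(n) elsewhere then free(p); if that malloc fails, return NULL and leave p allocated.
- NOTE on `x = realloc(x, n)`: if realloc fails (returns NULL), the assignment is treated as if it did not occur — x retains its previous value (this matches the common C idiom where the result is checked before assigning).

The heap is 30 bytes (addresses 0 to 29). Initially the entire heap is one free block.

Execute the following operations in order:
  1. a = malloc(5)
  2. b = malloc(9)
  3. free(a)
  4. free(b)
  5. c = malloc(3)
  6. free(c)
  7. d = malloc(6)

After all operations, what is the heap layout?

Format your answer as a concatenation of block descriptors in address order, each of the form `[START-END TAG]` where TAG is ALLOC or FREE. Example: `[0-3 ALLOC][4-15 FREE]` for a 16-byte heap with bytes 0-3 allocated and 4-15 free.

Answer: [0-5 ALLOC][6-29 FREE]

Derivation:
Op 1: a = malloc(5) -> a = 0; heap: [0-4 ALLOC][5-29 FREE]
Op 2: b = malloc(9) -> b = 5; heap: [0-4 ALLOC][5-13 ALLOC][14-29 FREE]
Op 3: free(a) -> (freed a); heap: [0-4 FREE][5-13 ALLOC][14-29 FREE]
Op 4: free(b) -> (freed b); heap: [0-29 FREE]
Op 5: c = malloc(3) -> c = 0; heap: [0-2 ALLOC][3-29 FREE]
Op 6: free(c) -> (freed c); heap: [0-29 FREE]
Op 7: d = malloc(6) -> d = 0; heap: [0-5 ALLOC][6-29 FREE]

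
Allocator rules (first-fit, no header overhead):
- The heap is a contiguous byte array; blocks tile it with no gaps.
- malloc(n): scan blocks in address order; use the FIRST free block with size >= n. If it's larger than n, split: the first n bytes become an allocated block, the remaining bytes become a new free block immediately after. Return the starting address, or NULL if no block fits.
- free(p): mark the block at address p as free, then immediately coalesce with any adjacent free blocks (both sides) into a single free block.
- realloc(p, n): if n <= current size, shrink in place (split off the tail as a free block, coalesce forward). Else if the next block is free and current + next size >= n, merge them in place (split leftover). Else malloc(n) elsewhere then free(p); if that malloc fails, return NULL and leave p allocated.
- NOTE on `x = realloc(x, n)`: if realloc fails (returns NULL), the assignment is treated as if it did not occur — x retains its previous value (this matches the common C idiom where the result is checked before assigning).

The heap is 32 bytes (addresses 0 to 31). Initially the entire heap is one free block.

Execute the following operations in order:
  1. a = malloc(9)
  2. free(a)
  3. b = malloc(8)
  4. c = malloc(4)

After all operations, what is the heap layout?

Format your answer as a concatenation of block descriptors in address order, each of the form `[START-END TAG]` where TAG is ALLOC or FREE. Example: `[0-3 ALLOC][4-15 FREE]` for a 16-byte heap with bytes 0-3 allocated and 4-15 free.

Answer: [0-7 ALLOC][8-11 ALLOC][12-31 FREE]

Derivation:
Op 1: a = malloc(9) -> a = 0; heap: [0-8 ALLOC][9-31 FREE]
Op 2: free(a) -> (freed a); heap: [0-31 FREE]
Op 3: b = malloc(8) -> b = 0; heap: [0-7 ALLOC][8-31 FREE]
Op 4: c = malloc(4) -> c = 8; heap: [0-7 ALLOC][8-11 ALLOC][12-31 FREE]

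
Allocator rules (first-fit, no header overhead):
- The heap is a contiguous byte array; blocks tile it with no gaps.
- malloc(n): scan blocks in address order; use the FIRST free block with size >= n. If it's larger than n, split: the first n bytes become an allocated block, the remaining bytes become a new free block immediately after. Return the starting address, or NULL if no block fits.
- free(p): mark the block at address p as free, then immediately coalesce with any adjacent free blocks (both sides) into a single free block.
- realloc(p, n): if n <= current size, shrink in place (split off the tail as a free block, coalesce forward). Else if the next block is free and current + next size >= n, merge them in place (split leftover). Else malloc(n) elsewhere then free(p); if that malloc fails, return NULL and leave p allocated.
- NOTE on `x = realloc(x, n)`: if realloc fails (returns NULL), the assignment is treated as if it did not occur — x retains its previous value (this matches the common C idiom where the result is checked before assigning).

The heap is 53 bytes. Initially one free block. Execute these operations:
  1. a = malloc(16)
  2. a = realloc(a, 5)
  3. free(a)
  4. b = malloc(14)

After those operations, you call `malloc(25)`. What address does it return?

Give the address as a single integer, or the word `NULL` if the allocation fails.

Answer: 14

Derivation:
Op 1: a = malloc(16) -> a = 0; heap: [0-15 ALLOC][16-52 FREE]
Op 2: a = realloc(a, 5) -> a = 0; heap: [0-4 ALLOC][5-52 FREE]
Op 3: free(a) -> (freed a); heap: [0-52 FREE]
Op 4: b = malloc(14) -> b = 0; heap: [0-13 ALLOC][14-52 FREE]
malloc(25): first-fit scan over [0-13 ALLOC][14-52 FREE] -> 14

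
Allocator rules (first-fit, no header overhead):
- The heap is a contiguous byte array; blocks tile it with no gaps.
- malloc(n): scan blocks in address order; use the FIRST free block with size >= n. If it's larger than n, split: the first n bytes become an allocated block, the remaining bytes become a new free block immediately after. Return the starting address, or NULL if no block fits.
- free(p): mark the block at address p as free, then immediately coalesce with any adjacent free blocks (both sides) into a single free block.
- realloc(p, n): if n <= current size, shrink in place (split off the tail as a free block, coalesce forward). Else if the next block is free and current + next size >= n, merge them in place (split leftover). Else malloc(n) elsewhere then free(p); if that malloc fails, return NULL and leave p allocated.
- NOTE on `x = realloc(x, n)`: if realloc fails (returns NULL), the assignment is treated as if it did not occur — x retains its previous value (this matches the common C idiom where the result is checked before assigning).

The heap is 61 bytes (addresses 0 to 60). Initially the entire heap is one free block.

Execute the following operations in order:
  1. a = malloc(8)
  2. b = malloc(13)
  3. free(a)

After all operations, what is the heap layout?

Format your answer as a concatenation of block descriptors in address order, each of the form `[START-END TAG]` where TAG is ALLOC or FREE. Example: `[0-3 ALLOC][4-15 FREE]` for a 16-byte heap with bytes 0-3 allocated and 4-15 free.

Op 1: a = malloc(8) -> a = 0; heap: [0-7 ALLOC][8-60 FREE]
Op 2: b = malloc(13) -> b = 8; heap: [0-7 ALLOC][8-20 ALLOC][21-60 FREE]
Op 3: free(a) -> (freed a); heap: [0-7 FREE][8-20 ALLOC][21-60 FREE]

Answer: [0-7 FREE][8-20 ALLOC][21-60 FREE]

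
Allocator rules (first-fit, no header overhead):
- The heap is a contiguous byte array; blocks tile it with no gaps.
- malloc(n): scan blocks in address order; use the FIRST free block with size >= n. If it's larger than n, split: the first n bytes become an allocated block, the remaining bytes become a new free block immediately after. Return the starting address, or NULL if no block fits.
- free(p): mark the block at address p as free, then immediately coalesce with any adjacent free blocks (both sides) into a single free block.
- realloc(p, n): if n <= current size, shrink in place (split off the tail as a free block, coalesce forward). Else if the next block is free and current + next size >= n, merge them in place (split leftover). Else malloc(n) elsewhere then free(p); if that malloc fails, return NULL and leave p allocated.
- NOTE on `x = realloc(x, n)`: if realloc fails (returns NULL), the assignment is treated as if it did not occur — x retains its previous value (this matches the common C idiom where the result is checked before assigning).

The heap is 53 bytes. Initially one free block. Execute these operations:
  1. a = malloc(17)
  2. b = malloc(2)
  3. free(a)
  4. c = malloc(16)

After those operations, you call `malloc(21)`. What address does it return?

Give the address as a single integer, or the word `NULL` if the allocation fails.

Op 1: a = malloc(17) -> a = 0; heap: [0-16 ALLOC][17-52 FREE]
Op 2: b = malloc(2) -> b = 17; heap: [0-16 ALLOC][17-18 ALLOC][19-52 FREE]
Op 3: free(a) -> (freed a); heap: [0-16 FREE][17-18 ALLOC][19-52 FREE]
Op 4: c = malloc(16) -> c = 0; heap: [0-15 ALLOC][16-16 FREE][17-18 ALLOC][19-52 FREE]
malloc(21): first-fit scan over [0-15 ALLOC][16-16 FREE][17-18 ALLOC][19-52 FREE] -> 19

Answer: 19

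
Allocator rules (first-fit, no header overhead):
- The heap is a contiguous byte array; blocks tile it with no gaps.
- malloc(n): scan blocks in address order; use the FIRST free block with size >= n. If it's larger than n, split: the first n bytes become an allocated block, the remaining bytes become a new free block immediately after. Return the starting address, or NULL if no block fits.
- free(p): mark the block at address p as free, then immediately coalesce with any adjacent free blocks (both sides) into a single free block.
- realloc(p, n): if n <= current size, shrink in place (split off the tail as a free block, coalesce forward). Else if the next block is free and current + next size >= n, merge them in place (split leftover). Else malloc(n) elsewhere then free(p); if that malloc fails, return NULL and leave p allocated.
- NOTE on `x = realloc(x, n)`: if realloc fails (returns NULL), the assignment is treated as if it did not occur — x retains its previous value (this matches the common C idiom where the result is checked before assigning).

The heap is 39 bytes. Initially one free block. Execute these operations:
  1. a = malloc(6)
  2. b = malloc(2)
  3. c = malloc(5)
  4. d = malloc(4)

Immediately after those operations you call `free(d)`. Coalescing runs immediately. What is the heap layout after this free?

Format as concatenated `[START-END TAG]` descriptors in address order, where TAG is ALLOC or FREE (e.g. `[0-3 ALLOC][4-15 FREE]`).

Op 1: a = malloc(6) -> a = 0; heap: [0-5 ALLOC][6-38 FREE]
Op 2: b = malloc(2) -> b = 6; heap: [0-5 ALLOC][6-7 ALLOC][8-38 FREE]
Op 3: c = malloc(5) -> c = 8; heap: [0-5 ALLOC][6-7 ALLOC][8-12 ALLOC][13-38 FREE]
Op 4: d = malloc(4) -> d = 13; heap: [0-5 ALLOC][6-7 ALLOC][8-12 ALLOC][13-16 ALLOC][17-38 FREE]
free(d): d = 13 -> block [13-16 ALLOC]; mark free, coalesce with adjacent free neighbors -> [0-5 ALLOC][6-7 ALLOC][8-12 ALLOC][13-38 FREE]

Answer: [0-5 ALLOC][6-7 ALLOC][8-12 ALLOC][13-38 FREE]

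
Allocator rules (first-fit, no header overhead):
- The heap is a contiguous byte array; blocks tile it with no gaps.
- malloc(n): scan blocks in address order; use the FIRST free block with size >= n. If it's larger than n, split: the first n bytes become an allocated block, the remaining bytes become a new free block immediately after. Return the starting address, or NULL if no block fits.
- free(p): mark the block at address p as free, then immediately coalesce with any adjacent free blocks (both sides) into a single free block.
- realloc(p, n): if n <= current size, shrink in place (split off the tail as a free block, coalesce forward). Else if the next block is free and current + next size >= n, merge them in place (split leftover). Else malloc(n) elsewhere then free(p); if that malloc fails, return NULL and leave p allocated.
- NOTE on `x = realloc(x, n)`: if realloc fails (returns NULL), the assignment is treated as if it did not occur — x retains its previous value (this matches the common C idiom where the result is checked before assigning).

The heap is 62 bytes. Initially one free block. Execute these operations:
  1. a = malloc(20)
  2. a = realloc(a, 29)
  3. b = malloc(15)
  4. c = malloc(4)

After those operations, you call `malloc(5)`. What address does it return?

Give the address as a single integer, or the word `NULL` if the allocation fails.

Answer: 48

Derivation:
Op 1: a = malloc(20) -> a = 0; heap: [0-19 ALLOC][20-61 FREE]
Op 2: a = realloc(a, 29) -> a = 0; heap: [0-28 ALLOC][29-61 FREE]
Op 3: b = malloc(15) -> b = 29; heap: [0-28 ALLOC][29-43 ALLOC][44-61 FREE]
Op 4: c = malloc(4) -> c = 44; heap: [0-28 ALLOC][29-43 ALLOC][44-47 ALLOC][48-61 FREE]
malloc(5): first-fit scan over [0-28 ALLOC][29-43 ALLOC][44-47 ALLOC][48-61 FREE] -> 48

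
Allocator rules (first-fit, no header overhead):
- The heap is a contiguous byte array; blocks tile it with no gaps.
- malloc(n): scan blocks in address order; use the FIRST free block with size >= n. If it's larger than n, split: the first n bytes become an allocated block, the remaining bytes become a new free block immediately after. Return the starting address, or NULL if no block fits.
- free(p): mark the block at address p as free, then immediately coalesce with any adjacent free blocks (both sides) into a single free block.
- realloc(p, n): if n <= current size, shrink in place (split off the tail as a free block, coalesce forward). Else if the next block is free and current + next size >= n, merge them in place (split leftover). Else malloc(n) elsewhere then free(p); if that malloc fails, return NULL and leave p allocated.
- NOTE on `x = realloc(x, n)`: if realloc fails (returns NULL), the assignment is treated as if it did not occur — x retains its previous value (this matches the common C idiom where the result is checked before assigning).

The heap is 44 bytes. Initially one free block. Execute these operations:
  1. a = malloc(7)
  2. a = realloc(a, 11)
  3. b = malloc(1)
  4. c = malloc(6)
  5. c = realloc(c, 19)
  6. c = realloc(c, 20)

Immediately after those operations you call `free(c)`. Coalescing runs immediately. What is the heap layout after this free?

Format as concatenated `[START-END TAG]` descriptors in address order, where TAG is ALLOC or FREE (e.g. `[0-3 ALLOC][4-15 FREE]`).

Op 1: a = malloc(7) -> a = 0; heap: [0-6 ALLOC][7-43 FREE]
Op 2: a = realloc(a, 11) -> a = 0; heap: [0-10 ALLOC][11-43 FREE]
Op 3: b = malloc(1) -> b = 11; heap: [0-10 ALLOC][11-11 ALLOC][12-43 FREE]
Op 4: c = malloc(6) -> c = 12; heap: [0-10 ALLOC][11-11 ALLOC][12-17 ALLOC][18-43 FREE]
Op 5: c = realloc(c, 19) -> c = 12; heap: [0-10 ALLOC][11-11 ALLOC][12-30 ALLOC][31-43 FREE]
Op 6: c = realloc(c, 20) -> c = 12; heap: [0-10 ALLOC][11-11 ALLOC][12-31 ALLOC][32-43 FREE]
free(c): c = 12 -> block [12-31 ALLOC]; mark free, coalesce with adjacent free neighbors -> [0-10 ALLOC][11-11 ALLOC][12-43 FREE]

Answer: [0-10 ALLOC][11-11 ALLOC][12-43 FREE]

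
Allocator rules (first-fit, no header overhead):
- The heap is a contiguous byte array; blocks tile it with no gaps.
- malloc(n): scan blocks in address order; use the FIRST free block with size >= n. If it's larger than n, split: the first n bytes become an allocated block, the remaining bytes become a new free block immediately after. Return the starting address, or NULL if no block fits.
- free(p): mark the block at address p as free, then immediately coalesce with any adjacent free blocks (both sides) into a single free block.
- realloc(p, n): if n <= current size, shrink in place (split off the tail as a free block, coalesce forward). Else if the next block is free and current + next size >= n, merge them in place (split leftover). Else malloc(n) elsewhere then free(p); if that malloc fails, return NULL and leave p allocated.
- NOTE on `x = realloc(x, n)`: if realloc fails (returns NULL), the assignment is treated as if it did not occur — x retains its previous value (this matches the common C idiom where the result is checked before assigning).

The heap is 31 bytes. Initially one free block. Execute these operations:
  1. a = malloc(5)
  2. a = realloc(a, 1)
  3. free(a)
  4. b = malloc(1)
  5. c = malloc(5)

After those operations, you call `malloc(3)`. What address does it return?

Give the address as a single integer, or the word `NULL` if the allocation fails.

Op 1: a = malloc(5) -> a = 0; heap: [0-4 ALLOC][5-30 FREE]
Op 2: a = realloc(a, 1) -> a = 0; heap: [0-0 ALLOC][1-30 FREE]
Op 3: free(a) -> (freed a); heap: [0-30 FREE]
Op 4: b = malloc(1) -> b = 0; heap: [0-0 ALLOC][1-30 FREE]
Op 5: c = malloc(5) -> c = 1; heap: [0-0 ALLOC][1-5 ALLOC][6-30 FREE]
malloc(3): first-fit scan over [0-0 ALLOC][1-5 ALLOC][6-30 FREE] -> 6

Answer: 6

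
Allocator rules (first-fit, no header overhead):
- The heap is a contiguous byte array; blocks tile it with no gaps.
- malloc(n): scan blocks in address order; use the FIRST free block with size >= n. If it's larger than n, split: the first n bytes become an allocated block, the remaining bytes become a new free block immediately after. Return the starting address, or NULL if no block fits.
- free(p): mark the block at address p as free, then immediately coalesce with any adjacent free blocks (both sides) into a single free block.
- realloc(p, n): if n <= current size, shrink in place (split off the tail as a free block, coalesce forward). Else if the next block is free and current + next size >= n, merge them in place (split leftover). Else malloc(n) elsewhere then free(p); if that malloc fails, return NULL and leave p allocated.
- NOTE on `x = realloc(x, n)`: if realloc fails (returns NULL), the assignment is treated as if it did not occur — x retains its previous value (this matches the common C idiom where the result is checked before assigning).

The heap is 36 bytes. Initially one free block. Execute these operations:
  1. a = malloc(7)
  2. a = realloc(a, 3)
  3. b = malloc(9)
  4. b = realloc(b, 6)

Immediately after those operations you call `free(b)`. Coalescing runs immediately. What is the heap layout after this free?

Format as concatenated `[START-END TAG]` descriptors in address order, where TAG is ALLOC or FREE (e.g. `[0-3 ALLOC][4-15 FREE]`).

Op 1: a = malloc(7) -> a = 0; heap: [0-6 ALLOC][7-35 FREE]
Op 2: a = realloc(a, 3) -> a = 0; heap: [0-2 ALLOC][3-35 FREE]
Op 3: b = malloc(9) -> b = 3; heap: [0-2 ALLOC][3-11 ALLOC][12-35 FREE]
Op 4: b = realloc(b, 6) -> b = 3; heap: [0-2 ALLOC][3-8 ALLOC][9-35 FREE]
free(b): b = 3 -> block [3-8 ALLOC]; mark free, coalesce with adjacent free neighbors -> [0-2 ALLOC][3-35 FREE]

Answer: [0-2 ALLOC][3-35 FREE]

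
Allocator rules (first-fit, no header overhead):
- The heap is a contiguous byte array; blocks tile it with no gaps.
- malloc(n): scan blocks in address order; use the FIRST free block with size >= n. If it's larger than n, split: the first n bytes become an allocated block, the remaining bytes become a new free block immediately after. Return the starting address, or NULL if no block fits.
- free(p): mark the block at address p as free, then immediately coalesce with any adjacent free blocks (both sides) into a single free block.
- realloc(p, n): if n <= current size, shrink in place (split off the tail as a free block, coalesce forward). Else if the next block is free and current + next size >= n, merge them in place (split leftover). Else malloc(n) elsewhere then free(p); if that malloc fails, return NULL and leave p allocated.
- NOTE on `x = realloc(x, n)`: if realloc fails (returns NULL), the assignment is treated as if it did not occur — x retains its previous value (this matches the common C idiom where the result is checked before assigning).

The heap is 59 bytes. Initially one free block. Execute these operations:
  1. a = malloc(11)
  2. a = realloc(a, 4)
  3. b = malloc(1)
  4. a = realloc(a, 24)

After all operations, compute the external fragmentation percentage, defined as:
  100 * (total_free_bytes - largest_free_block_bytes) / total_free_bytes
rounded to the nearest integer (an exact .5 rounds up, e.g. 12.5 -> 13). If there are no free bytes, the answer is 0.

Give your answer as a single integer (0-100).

Op 1: a = malloc(11) -> a = 0; heap: [0-10 ALLOC][11-58 FREE]
Op 2: a = realloc(a, 4) -> a = 0; heap: [0-3 ALLOC][4-58 FREE]
Op 3: b = malloc(1) -> b = 4; heap: [0-3 ALLOC][4-4 ALLOC][5-58 FREE]
Op 4: a = realloc(a, 24) -> a = 5; heap: [0-3 FREE][4-4 ALLOC][5-28 ALLOC][29-58 FREE]
Free blocks: [4 30] total_free=34 largest=30 -> 100*(34-30)/34 = 400/34 ≈ 11.765 -> rounds to 12

Answer: 12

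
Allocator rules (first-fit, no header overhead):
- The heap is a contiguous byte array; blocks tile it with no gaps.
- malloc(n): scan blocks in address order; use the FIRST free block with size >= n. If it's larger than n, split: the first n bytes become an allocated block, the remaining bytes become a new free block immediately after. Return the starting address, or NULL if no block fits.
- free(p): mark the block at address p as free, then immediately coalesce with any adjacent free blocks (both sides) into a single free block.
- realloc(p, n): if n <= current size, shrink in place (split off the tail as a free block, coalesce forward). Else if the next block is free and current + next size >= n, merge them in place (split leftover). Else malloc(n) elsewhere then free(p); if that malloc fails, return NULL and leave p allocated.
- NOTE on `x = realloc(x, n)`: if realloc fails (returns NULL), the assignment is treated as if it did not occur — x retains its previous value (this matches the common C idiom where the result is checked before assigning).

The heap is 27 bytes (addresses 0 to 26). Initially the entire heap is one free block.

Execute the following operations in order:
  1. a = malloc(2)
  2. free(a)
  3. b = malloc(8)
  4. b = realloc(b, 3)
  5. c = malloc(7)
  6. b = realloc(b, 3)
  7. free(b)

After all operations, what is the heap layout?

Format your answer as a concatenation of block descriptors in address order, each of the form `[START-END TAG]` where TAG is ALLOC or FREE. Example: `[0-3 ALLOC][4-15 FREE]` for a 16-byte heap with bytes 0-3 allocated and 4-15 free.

Op 1: a = malloc(2) -> a = 0; heap: [0-1 ALLOC][2-26 FREE]
Op 2: free(a) -> (freed a); heap: [0-26 FREE]
Op 3: b = malloc(8) -> b = 0; heap: [0-7 ALLOC][8-26 FREE]
Op 4: b = realloc(b, 3) -> b = 0; heap: [0-2 ALLOC][3-26 FREE]
Op 5: c = malloc(7) -> c = 3; heap: [0-2 ALLOC][3-9 ALLOC][10-26 FREE]
Op 6: b = realloc(b, 3) -> b = 0; heap: [0-2 ALLOC][3-9 ALLOC][10-26 FREE]
Op 7: free(b) -> (freed b); heap: [0-2 FREE][3-9 ALLOC][10-26 FREE]

Answer: [0-2 FREE][3-9 ALLOC][10-26 FREE]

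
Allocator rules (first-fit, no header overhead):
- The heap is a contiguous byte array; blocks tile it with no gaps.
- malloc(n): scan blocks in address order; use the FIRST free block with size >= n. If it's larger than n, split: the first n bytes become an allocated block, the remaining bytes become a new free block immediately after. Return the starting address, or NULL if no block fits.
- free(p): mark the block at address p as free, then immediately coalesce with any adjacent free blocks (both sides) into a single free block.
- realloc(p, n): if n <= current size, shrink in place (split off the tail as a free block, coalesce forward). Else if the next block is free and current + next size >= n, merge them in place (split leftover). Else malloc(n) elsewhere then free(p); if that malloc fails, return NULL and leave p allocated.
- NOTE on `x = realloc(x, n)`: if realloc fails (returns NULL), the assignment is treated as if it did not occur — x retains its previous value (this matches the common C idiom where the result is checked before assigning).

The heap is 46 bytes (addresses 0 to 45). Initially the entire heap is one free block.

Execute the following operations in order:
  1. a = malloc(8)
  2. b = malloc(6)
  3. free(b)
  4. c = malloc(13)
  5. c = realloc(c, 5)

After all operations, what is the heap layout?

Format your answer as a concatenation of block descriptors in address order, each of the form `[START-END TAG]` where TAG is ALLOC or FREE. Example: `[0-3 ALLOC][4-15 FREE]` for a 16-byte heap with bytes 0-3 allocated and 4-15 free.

Answer: [0-7 ALLOC][8-12 ALLOC][13-45 FREE]

Derivation:
Op 1: a = malloc(8) -> a = 0; heap: [0-7 ALLOC][8-45 FREE]
Op 2: b = malloc(6) -> b = 8; heap: [0-7 ALLOC][8-13 ALLOC][14-45 FREE]
Op 3: free(b) -> (freed b); heap: [0-7 ALLOC][8-45 FREE]
Op 4: c = malloc(13) -> c = 8; heap: [0-7 ALLOC][8-20 ALLOC][21-45 FREE]
Op 5: c = realloc(c, 5) -> c = 8; heap: [0-7 ALLOC][8-12 ALLOC][13-45 FREE]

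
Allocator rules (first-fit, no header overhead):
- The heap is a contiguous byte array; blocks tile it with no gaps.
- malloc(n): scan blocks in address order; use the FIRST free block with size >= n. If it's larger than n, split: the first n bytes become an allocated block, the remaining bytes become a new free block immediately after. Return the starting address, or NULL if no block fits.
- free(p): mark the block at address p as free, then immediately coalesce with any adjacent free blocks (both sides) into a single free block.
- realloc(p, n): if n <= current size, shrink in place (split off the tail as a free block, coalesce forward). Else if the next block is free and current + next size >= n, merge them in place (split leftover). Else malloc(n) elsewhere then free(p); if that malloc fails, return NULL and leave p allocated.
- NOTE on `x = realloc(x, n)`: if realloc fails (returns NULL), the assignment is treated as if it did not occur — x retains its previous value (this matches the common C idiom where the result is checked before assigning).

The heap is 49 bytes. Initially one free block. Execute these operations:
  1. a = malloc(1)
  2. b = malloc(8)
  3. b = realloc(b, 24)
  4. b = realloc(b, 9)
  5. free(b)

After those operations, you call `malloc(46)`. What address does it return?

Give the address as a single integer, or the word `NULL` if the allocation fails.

Answer: 1

Derivation:
Op 1: a = malloc(1) -> a = 0; heap: [0-0 ALLOC][1-48 FREE]
Op 2: b = malloc(8) -> b = 1; heap: [0-0 ALLOC][1-8 ALLOC][9-48 FREE]
Op 3: b = realloc(b, 24) -> b = 1; heap: [0-0 ALLOC][1-24 ALLOC][25-48 FREE]
Op 4: b = realloc(b, 9) -> b = 1; heap: [0-0 ALLOC][1-9 ALLOC][10-48 FREE]
Op 5: free(b) -> (freed b); heap: [0-0 ALLOC][1-48 FREE]
malloc(46): first-fit scan over [0-0 ALLOC][1-48 FREE] -> 1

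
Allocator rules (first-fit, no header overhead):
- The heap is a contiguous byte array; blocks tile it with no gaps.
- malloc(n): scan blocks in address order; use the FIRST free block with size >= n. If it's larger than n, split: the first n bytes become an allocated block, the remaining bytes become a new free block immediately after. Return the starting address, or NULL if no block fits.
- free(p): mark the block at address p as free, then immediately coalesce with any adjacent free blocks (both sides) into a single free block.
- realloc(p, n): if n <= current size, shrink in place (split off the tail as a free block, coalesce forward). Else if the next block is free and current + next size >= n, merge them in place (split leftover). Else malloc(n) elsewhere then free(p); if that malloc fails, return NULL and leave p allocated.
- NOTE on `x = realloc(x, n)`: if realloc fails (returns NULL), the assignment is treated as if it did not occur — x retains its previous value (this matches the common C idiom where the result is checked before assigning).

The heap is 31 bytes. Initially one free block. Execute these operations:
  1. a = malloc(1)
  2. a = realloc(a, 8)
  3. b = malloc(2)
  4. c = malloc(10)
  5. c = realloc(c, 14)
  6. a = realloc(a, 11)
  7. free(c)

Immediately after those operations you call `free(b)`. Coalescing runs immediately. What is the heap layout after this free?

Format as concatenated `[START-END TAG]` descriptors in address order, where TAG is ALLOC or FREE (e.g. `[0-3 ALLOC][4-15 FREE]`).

Op 1: a = malloc(1) -> a = 0; heap: [0-0 ALLOC][1-30 FREE]
Op 2: a = realloc(a, 8) -> a = 0; heap: [0-7 ALLOC][8-30 FREE]
Op 3: b = malloc(2) -> b = 8; heap: [0-7 ALLOC][8-9 ALLOC][10-30 FREE]
Op 4: c = malloc(10) -> c = 10; heap: [0-7 ALLOC][8-9 ALLOC][10-19 ALLOC][20-30 FREE]
Op 5: c = realloc(c, 14) -> c = 10; heap: [0-7 ALLOC][8-9 ALLOC][10-23 ALLOC][24-30 FREE]
Op 6: a = realloc(a, 11) -> NULL (a unchanged); heap: [0-7 ALLOC][8-9 ALLOC][10-23 ALLOC][24-30 FREE]
Op 7: free(c) -> (freed c); heap: [0-7 ALLOC][8-9 ALLOC][10-30 FREE]
free(b): b = 8 -> block [8-9 ALLOC]; mark free, coalesce with adjacent free neighbors -> [0-7 ALLOC][8-30 FREE]

Answer: [0-7 ALLOC][8-30 FREE]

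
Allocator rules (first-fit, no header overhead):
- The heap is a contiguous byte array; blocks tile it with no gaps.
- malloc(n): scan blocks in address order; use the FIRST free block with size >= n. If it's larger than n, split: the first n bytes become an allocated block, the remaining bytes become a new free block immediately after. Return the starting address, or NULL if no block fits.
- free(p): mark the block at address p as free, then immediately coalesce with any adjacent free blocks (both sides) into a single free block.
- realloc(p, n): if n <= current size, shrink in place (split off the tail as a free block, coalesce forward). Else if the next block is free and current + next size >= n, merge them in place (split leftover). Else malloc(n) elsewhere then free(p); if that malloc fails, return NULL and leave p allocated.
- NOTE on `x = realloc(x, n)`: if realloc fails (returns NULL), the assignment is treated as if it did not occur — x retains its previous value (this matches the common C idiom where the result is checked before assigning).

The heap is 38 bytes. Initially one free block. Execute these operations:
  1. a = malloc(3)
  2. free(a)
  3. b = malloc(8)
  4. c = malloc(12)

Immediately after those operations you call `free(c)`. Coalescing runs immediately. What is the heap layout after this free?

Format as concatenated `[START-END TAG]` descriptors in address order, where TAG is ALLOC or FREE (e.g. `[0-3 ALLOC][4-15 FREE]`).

Answer: [0-7 ALLOC][8-37 FREE]

Derivation:
Op 1: a = malloc(3) -> a = 0; heap: [0-2 ALLOC][3-37 FREE]
Op 2: free(a) -> (freed a); heap: [0-37 FREE]
Op 3: b = malloc(8) -> b = 0; heap: [0-7 ALLOC][8-37 FREE]
Op 4: c = malloc(12) -> c = 8; heap: [0-7 ALLOC][8-19 ALLOC][20-37 FREE]
free(c): c = 8 -> block [8-19 ALLOC]; mark free, coalesce with adjacent free neighbors -> [0-7 ALLOC][8-37 FREE]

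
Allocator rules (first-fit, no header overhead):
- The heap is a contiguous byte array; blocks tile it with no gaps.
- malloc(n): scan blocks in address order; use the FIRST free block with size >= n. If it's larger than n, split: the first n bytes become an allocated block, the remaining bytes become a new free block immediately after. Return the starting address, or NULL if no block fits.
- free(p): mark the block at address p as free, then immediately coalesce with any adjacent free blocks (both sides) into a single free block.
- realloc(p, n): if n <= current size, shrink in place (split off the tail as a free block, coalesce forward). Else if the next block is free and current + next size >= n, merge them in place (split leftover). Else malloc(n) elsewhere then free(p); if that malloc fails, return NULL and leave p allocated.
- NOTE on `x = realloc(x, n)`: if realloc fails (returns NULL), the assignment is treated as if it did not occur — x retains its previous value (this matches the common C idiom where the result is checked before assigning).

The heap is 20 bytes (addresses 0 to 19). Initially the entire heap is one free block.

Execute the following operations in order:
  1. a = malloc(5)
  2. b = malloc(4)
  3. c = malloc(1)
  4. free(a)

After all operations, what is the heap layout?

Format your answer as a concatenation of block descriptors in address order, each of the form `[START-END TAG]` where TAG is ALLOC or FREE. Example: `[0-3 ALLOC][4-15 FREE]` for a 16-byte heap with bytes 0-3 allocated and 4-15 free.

Op 1: a = malloc(5) -> a = 0; heap: [0-4 ALLOC][5-19 FREE]
Op 2: b = malloc(4) -> b = 5; heap: [0-4 ALLOC][5-8 ALLOC][9-19 FREE]
Op 3: c = malloc(1) -> c = 9; heap: [0-4 ALLOC][5-8 ALLOC][9-9 ALLOC][10-19 FREE]
Op 4: free(a) -> (freed a); heap: [0-4 FREE][5-8 ALLOC][9-9 ALLOC][10-19 FREE]

Answer: [0-4 FREE][5-8 ALLOC][9-9 ALLOC][10-19 FREE]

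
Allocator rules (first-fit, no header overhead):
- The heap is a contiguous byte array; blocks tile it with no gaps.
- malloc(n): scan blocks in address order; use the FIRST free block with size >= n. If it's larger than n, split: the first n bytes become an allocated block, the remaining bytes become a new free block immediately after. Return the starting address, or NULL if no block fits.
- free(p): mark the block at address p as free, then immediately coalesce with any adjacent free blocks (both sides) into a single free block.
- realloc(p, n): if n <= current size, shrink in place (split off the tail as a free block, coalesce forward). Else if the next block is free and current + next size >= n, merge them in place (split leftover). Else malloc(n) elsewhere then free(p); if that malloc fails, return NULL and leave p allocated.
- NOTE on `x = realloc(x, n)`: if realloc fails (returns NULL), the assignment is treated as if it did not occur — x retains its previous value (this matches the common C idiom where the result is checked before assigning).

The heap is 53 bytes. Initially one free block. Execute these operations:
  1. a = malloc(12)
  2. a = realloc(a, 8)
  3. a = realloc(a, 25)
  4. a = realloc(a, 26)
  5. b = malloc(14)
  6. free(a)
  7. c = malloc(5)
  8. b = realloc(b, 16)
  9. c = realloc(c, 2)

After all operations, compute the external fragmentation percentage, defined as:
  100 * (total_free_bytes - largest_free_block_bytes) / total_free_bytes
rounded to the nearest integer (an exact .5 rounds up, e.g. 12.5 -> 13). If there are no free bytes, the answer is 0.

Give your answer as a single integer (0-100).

Answer: 31

Derivation:
Op 1: a = malloc(12) -> a = 0; heap: [0-11 ALLOC][12-52 FREE]
Op 2: a = realloc(a, 8) -> a = 0; heap: [0-7 ALLOC][8-52 FREE]
Op 3: a = realloc(a, 25) -> a = 0; heap: [0-24 ALLOC][25-52 FREE]
Op 4: a = realloc(a, 26) -> a = 0; heap: [0-25 ALLOC][26-52 FREE]
Op 5: b = malloc(14) -> b = 26; heap: [0-25 ALLOC][26-39 ALLOC][40-52 FREE]
Op 6: free(a) -> (freed a); heap: [0-25 FREE][26-39 ALLOC][40-52 FREE]
Op 7: c = malloc(5) -> c = 0; heap: [0-4 ALLOC][5-25 FREE][26-39 ALLOC][40-52 FREE]
Op 8: b = realloc(b, 16) -> b = 26; heap: [0-4 ALLOC][5-25 FREE][26-41 ALLOC][42-52 FREE]
Op 9: c = realloc(c, 2) -> c = 0; heap: [0-1 ALLOC][2-25 FREE][26-41 ALLOC][42-52 FREE]
Free blocks: [24 11] total_free=35 largest=24 -> 100*(35-24)/35 = 1100/35 ≈ 31.429 -> rounds to 31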